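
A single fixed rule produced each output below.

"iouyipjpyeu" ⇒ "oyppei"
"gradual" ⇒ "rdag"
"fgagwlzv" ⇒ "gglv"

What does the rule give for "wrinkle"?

The rule is to move the first character to the end, then keep every other character starting from the first (positions 1st, 3rd, 5th, ...).
So "wrinkle" becomes "rnlw".

rnlw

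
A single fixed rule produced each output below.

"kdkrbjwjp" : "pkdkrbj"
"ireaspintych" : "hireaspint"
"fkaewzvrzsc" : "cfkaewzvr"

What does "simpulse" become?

What's happening: move the last 3 characters to the front (rotate right by 3), then delete the first 2 characters.
Working it through for "simpulse": intermediate "lsesimpu", final "esimpu".

esimpu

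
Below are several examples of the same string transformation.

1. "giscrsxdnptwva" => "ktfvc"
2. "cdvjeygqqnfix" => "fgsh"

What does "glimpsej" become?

In each case the input is transformed by: shift every letter 2 places forward in the alphabet (wrapping around), then keep one character in every 3, starting at position 2 (positions 2nd, 5th, 8th, ...).
Applying both steps to "glimpsej": "inkorugl", then "nrl".

nrl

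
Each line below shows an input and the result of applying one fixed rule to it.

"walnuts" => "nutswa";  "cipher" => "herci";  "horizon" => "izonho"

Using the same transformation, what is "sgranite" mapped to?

anitesg

The transformation: move the first 2 characters to the end (rotate left by 2), then delete the first character.
On "sgranite" that produces "anitesg".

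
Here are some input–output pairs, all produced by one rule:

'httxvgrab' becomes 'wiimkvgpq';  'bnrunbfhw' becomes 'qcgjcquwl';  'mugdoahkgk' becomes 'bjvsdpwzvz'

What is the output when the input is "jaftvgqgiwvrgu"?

Rule — shift every letter 11 places backward in the alphabet (wrapping around).
So "jaftvgqgiwvrgu" becomes "ypuikvfvxlkgvj".

ypuikvfvxlkgvj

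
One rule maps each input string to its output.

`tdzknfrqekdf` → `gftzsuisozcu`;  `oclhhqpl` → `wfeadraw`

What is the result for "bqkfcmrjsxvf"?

gyhmkuqfzurb

The transformation: shift every letter 11 places backward in the alphabet (wrapping around), then swap the front and back halves of the string.
Starting from "bqkfcmrjsxvf": after the first operation, "qfzurbgyhmku"; after the second, "gyhmkuqfzurb".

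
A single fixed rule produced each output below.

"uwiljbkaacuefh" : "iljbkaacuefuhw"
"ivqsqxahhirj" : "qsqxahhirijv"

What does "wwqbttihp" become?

qbttihwpw

The rule is to swap the first and last characters, then move the first 2 characters to the end (rotate left by 2).
For "wwqbttihp", step one produces "pwqbttihw"; step two turns that into "qbttihwpw".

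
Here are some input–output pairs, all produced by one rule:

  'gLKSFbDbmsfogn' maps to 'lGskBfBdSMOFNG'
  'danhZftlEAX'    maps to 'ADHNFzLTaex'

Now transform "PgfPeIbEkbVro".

Looking at the pairs, the operation is to swap each adjacent pair of characters (1↔2, 3↔4, ...), then flip the case of every letter.
Working it through for "PgfPeIbEkbVro": intermediate "gPPfIeEbbkrVo", final "GppFiEeBBKRvO".

GppFiEeBBKRvO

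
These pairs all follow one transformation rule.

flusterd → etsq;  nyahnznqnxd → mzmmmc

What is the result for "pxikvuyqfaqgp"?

The rule is to shift every letter 1 place backward in the alphabet (wrapping around), then keep every other character starting from the first (positions 1st, 3rd, 5th, ...).
On "pxikvuyqfaqgp": the first step gives "owhjutxpezpfo", and the second then gives "ohuxepo".

ohuxepo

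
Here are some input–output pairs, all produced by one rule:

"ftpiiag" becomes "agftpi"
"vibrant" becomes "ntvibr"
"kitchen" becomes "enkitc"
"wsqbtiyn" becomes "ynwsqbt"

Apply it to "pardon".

onpar

Each output is the input with this applied: move the last 2 characters to the front (rotate right by 2), then delete the last character.
"pardon" → "onpar".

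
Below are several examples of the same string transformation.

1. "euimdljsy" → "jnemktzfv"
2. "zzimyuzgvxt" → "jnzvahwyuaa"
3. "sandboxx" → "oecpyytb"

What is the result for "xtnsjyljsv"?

otkzmktwyu

The rule is to move the first 2 characters to the end (rotate left by 2), then shift every letter 1 place forward in the alphabet (wrapping around).
For "xtnsjyljsv", step one produces "nsjyljsvxt"; step two turns that into "otkzmktwyu".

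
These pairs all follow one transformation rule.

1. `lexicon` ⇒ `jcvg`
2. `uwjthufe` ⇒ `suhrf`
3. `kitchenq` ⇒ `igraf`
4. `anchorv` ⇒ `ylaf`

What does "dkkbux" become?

bii

The pattern: delete the last 3 characters, then shift every letter 2 places backward in the alphabet (wrapping around).
So "dkkbux" becomes "bii".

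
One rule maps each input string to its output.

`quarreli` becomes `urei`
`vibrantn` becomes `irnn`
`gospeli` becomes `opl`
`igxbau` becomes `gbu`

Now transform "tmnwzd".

The rule is to keep every other character starting from the second (positions 2nd, 4th, 6th, ...).
"tmnwzd" → "mwd".

mwd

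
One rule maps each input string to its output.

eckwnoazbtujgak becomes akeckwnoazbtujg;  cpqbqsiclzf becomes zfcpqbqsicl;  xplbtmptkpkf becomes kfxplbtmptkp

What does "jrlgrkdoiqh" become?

In each case the input is transformed by: move the last 2 characters to the front (rotate right by 2).
On "jrlgrkdoiqh" that produces "qhjrlgrkdoi".

qhjrlgrkdoi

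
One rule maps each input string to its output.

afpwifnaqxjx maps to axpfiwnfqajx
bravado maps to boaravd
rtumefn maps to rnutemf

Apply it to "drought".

dtorguh

Each output is the input with this applied: move the last character to the front, then swap each adjacent pair of characters (1↔2, 3↔4, ...).
On "drought": the first step gives "tdrough", and the second then gives "dtorguh".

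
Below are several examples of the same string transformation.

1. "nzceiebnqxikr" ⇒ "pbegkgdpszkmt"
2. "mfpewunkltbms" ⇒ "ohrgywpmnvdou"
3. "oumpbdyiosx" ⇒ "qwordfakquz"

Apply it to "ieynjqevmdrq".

kgaplsgxofts

In each case the input is transformed by: shift every letter 2 places forward in the alphabet (wrapping around).
Doing the same to "ieynjqevmdrq": "kgaplsgxofts".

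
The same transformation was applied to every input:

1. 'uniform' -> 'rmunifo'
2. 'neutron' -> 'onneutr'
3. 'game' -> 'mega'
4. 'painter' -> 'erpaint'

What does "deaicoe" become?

What's happening: move the last 2 characters to the front (rotate right by 2).
Doing the same to "deaicoe": "oedeaic".

oedeaic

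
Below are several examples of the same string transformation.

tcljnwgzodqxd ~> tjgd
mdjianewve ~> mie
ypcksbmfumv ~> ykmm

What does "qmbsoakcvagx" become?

qska

Looking at the pairs, the operation is to delete the last character, then keep one character in every 3, starting at position 1 (positions 1st, 4th, 7th, ...).
"qmbsoakcvagx" → "qmbsoakcvag" → "qska".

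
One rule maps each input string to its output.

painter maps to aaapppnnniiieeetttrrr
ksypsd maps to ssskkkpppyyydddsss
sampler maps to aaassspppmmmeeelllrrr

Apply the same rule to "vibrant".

iiivvvrrrbbbnnnaaattt

The pattern: swap each adjacent pair of characters (1↔2, 3↔4, ...), then repeat every character 3 times.
"vibrant" → "iiivvvrrrbbbnnnaaattt".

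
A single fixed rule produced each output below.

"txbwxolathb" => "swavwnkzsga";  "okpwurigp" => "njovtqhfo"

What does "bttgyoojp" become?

assfxnnio

Looking at the pairs, the operation is to shift every letter 1 place backward in the alphabet (wrapping around).
So "bttgyoojp" becomes "assfxnnio".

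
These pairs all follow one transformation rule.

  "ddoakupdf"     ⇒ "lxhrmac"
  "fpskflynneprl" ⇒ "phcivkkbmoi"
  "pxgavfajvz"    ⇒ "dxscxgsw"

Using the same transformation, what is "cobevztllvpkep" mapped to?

The transformation: shift every letter 3 places backward in the alphabet (wrapping around), then delete the first 2 characters.
"cobevztllvpkep" → "zlybswqiismhbm" → "ybswqiismhbm".

ybswqiismhbm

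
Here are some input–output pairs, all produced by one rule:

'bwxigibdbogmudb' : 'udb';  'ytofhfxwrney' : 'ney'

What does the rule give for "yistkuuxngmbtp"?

btp

The transformation: keep only the last 3 characters.
Doing the same to "yistkuuxngmbtp": "btp".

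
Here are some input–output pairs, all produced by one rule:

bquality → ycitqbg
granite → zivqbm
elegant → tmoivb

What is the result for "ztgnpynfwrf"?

bovxgvnezn

The rule is to shift every letter 8 places forward in the alphabet (wrapping around), then delete the first character.
For "ztgnpynfwrf" the result is "bovxgvnezn".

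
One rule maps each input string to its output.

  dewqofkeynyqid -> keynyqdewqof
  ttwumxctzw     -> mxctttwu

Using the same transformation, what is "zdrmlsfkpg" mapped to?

What's happening: delete the last 2 characters, then swap the front and back halves of the string.
Applying that to "zdrmlsfkpg" gives "lsfkzdrm".

lsfkzdrm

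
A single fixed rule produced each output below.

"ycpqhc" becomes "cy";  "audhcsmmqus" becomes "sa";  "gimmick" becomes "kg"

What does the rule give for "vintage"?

What's happening: move the first character to the end, then keep only the last 2 characters.
For "vintage", step one produces "intagev"; step two turns that into "ev".

ev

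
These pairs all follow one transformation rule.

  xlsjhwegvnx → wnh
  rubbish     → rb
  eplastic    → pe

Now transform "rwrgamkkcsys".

srka

Rule — sort the characters into reverse alphabetical order, then keep one character in every 3, starting at position 3 (positions 3rd, 6th, 9th, ...).
Working it through for "rwrgamkkcsys": intermediate "ywssrrmkkgca", final "srka".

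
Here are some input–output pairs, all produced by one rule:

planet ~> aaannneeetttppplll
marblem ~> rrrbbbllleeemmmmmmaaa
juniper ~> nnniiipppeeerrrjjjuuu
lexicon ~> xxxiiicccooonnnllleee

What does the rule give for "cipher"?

Each output is the input with this applied: move the first 2 characters to the end (rotate left by 2), then repeat every character 3 times.
Applying both steps to "cipher": "pherci", then "ppphhheeerrrccciii".

ppphhheeerrrccciii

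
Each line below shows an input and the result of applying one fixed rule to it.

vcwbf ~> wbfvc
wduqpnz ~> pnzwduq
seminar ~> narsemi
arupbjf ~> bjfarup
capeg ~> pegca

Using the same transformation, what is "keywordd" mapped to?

What's happening: move the last 3 characters to the front (rotate right by 3).
For "keywordd" the result is "rddkeywo".

rddkeywo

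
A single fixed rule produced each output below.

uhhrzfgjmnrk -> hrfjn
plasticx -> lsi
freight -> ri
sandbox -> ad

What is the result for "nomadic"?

The pattern: keep every other character starting from the second (positions 2nd, 4th, 6th, ...), then delete the last character.
Applying both steps to "nomadic": "oai", then "oa".

oa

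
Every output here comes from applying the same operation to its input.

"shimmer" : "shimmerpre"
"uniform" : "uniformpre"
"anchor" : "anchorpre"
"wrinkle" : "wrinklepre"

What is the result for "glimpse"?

glimpsepre

What's happening: append "pre".
So "glimpse" becomes "glimpsepre".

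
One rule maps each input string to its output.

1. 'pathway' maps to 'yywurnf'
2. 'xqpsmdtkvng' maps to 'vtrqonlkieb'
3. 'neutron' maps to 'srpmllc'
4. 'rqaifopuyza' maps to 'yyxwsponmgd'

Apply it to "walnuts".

yusrqlj

The rule is to shift every letter 2 places backward in the alphabet (wrapping around), then sort the characters into reverse alphabetical order.
Starting from "walnuts": after the first operation, "uyjlsrq"; after the second, "yusrqlj".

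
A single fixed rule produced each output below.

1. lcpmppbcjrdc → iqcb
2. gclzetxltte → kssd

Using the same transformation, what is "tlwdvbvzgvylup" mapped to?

xkto

Each output is the input with this applied: shift every letter 1 place backward in the alphabet (wrapping around), then keep only the last 4 characters.
Starting from "tlwdvbvzgvylup": after the first operation, "skvcuauyfuxkto"; after the second, "xkto".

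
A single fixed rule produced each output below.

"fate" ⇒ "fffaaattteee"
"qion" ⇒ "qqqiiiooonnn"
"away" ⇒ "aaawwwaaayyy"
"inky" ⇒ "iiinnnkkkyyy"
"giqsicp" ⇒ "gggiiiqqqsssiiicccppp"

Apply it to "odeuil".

Looking at the pairs, the operation is to repeat every character 3 times.
Applying that to "odeuil" gives "ooodddeeeuuuiiilll".

ooodddeeeuuuiiilll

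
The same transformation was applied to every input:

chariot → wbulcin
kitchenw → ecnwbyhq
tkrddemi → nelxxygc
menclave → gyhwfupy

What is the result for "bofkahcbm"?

vizeubwvg

The pattern: shift every letter 6 places backward in the alphabet (wrapping around).
Doing the same to "bofkahcbm": "vizeubwvg".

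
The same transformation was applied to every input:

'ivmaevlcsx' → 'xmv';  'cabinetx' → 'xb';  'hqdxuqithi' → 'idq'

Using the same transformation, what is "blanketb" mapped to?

The transformation: move the last 3 characters to the front (rotate right by 3), then keep one character in every 3, starting at position 3 (positions 3rd, 6th, 9th, ...).
Working it through for "blanketb": intermediate "etbblank", final "ba".

ba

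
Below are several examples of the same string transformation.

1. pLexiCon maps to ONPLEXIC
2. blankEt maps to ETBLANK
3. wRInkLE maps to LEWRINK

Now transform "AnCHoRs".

RSANCHO

Each output is the input with this applied: move the last 2 characters to the front (rotate right by 2), then convert every letter to uppercase.
"AnCHoRs" → "RsAnCHo" → "RSANCHO".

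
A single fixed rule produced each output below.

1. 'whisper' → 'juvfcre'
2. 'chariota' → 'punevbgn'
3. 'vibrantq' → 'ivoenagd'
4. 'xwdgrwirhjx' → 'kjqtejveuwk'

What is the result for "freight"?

Each output is the input with this applied: shift every letter 13 places forward in the alphabet (wrapping around) — i.e. ROT13.
For "freight" the result is "servtug".

servtug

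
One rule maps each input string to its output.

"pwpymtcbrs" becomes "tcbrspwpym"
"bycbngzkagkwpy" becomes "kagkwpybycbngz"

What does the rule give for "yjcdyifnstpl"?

fnstplyjcdyi

What's happening: swap the front and back halves of the string.
"yjcdyifnstpl" → "fnstplyjcdyi".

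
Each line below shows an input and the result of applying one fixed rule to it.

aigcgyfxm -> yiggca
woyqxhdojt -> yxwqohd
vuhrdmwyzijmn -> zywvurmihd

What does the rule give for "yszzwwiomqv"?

What's happening: delete the last 3 characters, then sort the characters into reverse alphabetical order.
"yszzwwiomqv" → "yszzwwio" → "zzywwsoi".

zzywwsoi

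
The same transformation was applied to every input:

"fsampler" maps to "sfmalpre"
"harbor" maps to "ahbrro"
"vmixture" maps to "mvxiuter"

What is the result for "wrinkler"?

What's happening: swap each adjacent pair of characters (1↔2, 3↔4, ...).
So "wrinkler" becomes "rwnilkre".

rwnilkre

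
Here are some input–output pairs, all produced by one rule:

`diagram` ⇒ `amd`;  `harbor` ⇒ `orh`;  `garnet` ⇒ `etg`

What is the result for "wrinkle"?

Looking at the pairs, the operation is to move the first character to the end, then keep only the last 3 characters.
On "wrinkle": the first step gives "rinklew", and the second then gives "lew".

lew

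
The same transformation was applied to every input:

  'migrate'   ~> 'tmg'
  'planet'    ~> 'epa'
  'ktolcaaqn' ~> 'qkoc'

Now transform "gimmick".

cgm

The transformation: move the last 3 characters to the front (rotate right by 3), then keep every other character starting from the second (positions 2nd, 4th, 6th, ...).
Working it through for "gimmick": intermediate "ickgimm", final "cgm".
(Check on "ktolcaaqn": → "aqnktolca" → "qkoc" ✓)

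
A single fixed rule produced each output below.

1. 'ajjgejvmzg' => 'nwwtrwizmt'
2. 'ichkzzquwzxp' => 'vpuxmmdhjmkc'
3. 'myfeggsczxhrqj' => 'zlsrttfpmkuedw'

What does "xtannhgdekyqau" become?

The transformation: shift every letter 13 places forward in the alphabet (wrapping around) — i.e. ROT13.
For "xtannhgdekyqau" the result is "kgnaautqrxldnh".

kgnaautqrxldnh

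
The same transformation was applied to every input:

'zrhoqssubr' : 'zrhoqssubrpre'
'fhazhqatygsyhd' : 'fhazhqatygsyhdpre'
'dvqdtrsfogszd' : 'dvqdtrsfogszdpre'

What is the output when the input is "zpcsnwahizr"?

In each case the input is transformed by: append "pre".
Applying that to "zpcsnwahizr" gives "zpcsnwahizrpre".

zpcsnwahizrpre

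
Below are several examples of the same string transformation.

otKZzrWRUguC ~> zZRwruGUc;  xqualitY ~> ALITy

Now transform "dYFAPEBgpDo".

The pattern: delete the first 3 characters, then flip the case of every letter.
For "dYFAPEBgpDo", step one produces "APEBgpDo"; step two turns that into "apebGPdO".
(Check on "otKZzrWRUguC": → "ZzrWRUguC" → "zZRwruGUc" ✓)

apebGPdO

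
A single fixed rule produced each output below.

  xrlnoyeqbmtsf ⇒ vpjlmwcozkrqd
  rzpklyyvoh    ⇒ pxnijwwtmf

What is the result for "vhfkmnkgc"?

tfdikliea

The transformation: shift every letter 2 places backward in the alphabet (wrapping around).
"vhfkmnkgc" → "tfdikliea".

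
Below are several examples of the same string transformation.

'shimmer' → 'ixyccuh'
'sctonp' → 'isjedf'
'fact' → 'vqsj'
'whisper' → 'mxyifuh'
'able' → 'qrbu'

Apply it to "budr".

The pattern: shift every letter 10 places backward in the alphabet (wrapping around).
On "budr" that produces "rkth".

rkth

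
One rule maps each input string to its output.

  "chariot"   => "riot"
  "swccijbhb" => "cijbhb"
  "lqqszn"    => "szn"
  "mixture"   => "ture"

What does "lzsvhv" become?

The pattern: delete the first 3 characters.
So "lzsvhv" becomes "vhv".

vhv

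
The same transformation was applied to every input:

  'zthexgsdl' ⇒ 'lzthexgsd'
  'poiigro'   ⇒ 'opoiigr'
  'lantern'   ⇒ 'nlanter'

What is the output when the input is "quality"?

Rule — move the last character to the front.
For "quality" the result is "yqualit".

yqualit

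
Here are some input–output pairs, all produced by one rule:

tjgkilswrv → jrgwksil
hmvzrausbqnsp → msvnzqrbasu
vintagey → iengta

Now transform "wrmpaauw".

What's happening: take characters alternately from the front and the back (1st, last, 2nd, 2nd-last, ...), then delete the first 2 characters.
"wrmpaauw" → "wwrumapa" → "rumapa".

rumapa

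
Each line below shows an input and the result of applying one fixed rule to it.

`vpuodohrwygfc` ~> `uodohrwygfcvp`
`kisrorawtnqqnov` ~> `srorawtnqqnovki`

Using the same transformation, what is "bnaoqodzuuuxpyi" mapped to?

The rule is to move the first 2 characters to the end (rotate left by 2).
"bnaoqodzuuuxpyi" → "aoqodzuuuxpyibn".

aoqodzuuuxpyibn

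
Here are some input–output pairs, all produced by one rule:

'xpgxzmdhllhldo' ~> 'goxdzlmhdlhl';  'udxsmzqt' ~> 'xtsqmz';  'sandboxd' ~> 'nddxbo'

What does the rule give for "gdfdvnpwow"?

Each output is the input with this applied: delete the first 2 characters, then take characters alternately from the front and the back (1st, last, 2nd, 2nd-last, ...).
On "gdfdvnpwow": the first step gives "fdvnpwow", and the second then gives "fwdovwnp".
(Check on "sandboxd": → "ndboxd" → "nddxbo" ✓)

fwdovwnp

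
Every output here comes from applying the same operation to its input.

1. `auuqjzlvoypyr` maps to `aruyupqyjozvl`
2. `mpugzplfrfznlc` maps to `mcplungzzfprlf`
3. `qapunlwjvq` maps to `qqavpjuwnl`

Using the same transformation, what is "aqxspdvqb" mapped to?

abqqxvsdp

Each output is the input with this applied: take characters alternately from the front and the back (1st, last, 2nd, 2nd-last, ...).
So "aqxspdvqb" becomes "abqqxvsdp".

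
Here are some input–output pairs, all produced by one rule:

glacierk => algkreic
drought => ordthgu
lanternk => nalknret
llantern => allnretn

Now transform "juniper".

Looking at the pairs, the operation is to reverse the string, then move the last 3 characters to the front (rotate right by 3).
Working it through for "juniper": intermediate "repinuj", final "nujrepi".

nujrepi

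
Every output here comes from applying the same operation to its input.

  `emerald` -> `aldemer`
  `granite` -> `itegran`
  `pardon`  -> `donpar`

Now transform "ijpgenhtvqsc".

qscijpgenhtv

What's happening: move the last 3 characters to the front (rotate right by 3).
On "ijpgenhtvqsc" that produces "qscijpgenhtv".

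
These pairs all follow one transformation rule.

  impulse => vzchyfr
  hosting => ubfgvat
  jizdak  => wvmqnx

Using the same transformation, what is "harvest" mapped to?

uneirfg

Looking at the pairs, the operation is to shift every letter 13 places forward in the alphabet (wrapping around) — i.e. ROT13.
So "harvest" becomes "uneirfg".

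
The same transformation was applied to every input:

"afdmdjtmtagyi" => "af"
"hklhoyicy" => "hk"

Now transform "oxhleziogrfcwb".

Looking at the pairs, the operation is to keep only the first 2 characters.
Applying that to "oxhleziogrfcwb" gives "ox".

ox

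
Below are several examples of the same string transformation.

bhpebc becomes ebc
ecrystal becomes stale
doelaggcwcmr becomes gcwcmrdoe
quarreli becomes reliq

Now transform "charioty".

The transformation: swap the front and back halves of the string, then delete the last 3 characters.
On "charioty": the first step gives "iotychar", and the second then gives "iotyc".

iotyc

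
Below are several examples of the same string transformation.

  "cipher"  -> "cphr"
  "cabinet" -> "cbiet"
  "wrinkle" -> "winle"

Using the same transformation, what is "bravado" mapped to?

The pattern: double every character, then keep one character in every 3, starting at position 2 (positions 2nd, 5th, 8th, ...).
Applying both steps to "bravado": "bbrraavvaaddoo", then "bavdo".

bavdo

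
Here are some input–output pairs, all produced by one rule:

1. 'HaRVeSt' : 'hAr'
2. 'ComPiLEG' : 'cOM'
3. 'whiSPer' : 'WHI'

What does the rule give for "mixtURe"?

MIX

In each case the input is transformed by: flip the case of every letter, then keep only the first 3 characters.
Applying both steps to "mixtURe": "MIXTurE", then "MIX".
(Check on "ComPiLEG": → "cOMpIleg" → "cOM" ✓)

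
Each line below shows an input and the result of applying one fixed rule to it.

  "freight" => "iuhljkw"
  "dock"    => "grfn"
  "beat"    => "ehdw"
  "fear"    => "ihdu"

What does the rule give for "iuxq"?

What's happening: shift every letter 3 places forward in the alphabet (wrapping around).
Doing the same to "iuxq": "lxat".

lxat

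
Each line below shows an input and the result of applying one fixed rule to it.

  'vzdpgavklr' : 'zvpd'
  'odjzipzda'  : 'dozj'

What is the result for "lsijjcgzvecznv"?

slji

Rule — swap each adjacent pair of characters (1↔2, 3↔4, ...), then keep only the first 4 characters.
Working it through for "lsijjcgzvecznv": intermediate "sljicjzgevzcvn", final "slji".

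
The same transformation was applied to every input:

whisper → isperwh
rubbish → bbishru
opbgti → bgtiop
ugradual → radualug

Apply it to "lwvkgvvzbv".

Looking at the pairs, the operation is to move the first 2 characters to the end (rotate left by 2).
Doing the same to "lwvkgvvzbv": "vkgvvzbvlw".

vkgvvzbvlw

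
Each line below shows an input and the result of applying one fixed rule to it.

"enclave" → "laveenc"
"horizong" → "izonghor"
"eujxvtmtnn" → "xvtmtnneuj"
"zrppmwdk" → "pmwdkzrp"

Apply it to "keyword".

wordkey

Each output is the input with this applied: move the first 3 characters to the end (rotate left by 3).
So "keyword" becomes "wordkey".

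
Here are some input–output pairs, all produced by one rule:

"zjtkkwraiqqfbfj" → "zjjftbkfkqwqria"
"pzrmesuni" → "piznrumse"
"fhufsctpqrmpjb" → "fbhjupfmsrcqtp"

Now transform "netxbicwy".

nyewtcxib

The pattern: take characters alternately from the front and the back (1st, last, 2nd, 2nd-last, ...).
Doing the same to "netxbicwy": "nyewtcxib".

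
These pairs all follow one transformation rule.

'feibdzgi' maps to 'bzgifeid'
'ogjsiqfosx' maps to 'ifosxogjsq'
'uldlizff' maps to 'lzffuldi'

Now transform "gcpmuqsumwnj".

qumwnjgcpmus

In each case the input is transformed by: swap the front and back halves of the string, then swap the first and last characters.
Applying that to "gcpmuqsumwnj" gives "qumwnjgcpmus".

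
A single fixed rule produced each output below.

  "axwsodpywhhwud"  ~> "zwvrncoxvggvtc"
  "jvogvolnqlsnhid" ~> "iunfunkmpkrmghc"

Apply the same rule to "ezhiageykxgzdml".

dyghzfdxjwfyclk

In each case the input is transformed by: shift every letter 1 place backward in the alphabet (wrapping around).
For "ezhiageykxgzdml" the result is "dyghzfdxjwfyclk".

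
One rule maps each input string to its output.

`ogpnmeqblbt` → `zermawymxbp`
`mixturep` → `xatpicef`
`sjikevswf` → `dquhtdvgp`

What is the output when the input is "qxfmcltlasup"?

baifqdxlnwwe

What's happening: shift every letter 11 places forward in the alphabet (wrapping around), then take characters alternately from the front and the back (1st, last, 2nd, 2nd-last, ...).
On "qxfmcltlasup": the first step gives "biqxnwewldfa", and the second then gives "baifqdxlnwwe".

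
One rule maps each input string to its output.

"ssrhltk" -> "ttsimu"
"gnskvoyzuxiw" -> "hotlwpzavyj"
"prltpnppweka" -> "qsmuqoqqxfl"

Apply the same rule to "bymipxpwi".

The rule is to delete the last character, then shift every letter 1 place forward in the alphabet (wrapping around).
For "bymipxpwi", step one produces "bymipxpw"; step two turns that into "cznjqyqx".

cznjqyqx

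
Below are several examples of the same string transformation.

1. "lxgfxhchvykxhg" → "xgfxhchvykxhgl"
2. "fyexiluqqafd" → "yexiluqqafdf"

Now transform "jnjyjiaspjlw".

What's happening: move the first character to the end.
Doing the same to "jnjyjiaspjlw": "njyjiaspjlwj".

njyjiaspjlwj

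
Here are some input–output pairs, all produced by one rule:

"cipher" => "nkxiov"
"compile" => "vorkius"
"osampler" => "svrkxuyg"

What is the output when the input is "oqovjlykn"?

bpreqtuwu

Rule — shift every letter 6 places forward in the alphabet (wrapping around), then move the first 3 characters to the end (rotate left by 3).
Applying both steps to "oqovjlykn": "uwubpreqt", then "bpreqtuwu".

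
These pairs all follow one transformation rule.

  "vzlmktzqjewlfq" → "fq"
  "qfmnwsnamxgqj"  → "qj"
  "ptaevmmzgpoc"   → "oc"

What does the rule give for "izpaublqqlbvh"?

What's happening: keep only the last 2 characters.
Doing the same to "izpaublqqlbvh": "vh".

vh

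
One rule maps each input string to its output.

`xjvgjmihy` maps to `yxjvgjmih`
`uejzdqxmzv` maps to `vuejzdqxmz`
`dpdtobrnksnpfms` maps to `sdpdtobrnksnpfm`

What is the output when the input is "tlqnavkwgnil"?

The transformation: move the last character to the front.
On "tlqnavkwgnil" that produces "ltlqnavkwgni".

ltlqnavkwgni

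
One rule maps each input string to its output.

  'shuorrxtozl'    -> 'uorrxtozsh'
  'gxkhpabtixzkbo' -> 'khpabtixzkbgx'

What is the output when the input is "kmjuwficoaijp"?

juwficoaijkm

The pattern: delete the last character, then move the first 2 characters to the end (rotate left by 2).
Applying both steps to "kmjuwficoaijp": "kmjuwficoaij", then "juwficoaijkm".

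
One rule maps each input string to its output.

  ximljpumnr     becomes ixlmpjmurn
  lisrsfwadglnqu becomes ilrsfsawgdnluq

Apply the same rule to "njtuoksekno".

jnutkoesnko

Rule — swap each adjacent pair of characters (1↔2, 3↔4, ...).
"njtuoksekno" → "jnutkoesnko".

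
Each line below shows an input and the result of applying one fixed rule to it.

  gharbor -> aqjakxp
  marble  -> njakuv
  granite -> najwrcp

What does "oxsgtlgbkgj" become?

What's happening: shift every letter 9 places forward in the alphabet (wrapping around), then swap the first and last characters.
On "oxsgtlgbkgj": the first step gives "xgbpcupktps", and the second then gives "sgbpcupktpx".
(Check on "gharbor": → "pqjakxa" → "aqjakxp" ✓)

sgbpcupktpx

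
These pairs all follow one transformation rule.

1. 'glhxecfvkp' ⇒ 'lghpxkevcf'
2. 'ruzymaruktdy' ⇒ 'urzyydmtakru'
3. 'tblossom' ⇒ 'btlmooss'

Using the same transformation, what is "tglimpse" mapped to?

Looking at the pairs, the operation is to move the first character to the end, then take characters alternately from the front and the back (1st, last, 2nd, 2nd-last, ...).
For "tglimpse" the result is "gtleismp".

gtleismp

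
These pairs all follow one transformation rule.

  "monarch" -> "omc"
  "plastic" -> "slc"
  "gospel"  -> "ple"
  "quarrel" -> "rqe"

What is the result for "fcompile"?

olfc

The pattern: sort the characters into reverse alphabetical order, then keep every other character starting from the second (positions 2nd, 4th, 6th, ...).
For "fcompile", step one produces "pomlifec"; step two turns that into "olfc".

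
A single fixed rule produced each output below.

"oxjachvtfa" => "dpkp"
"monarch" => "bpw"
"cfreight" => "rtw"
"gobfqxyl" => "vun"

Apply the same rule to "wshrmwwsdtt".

What's happening: keep one character in every 3, starting at position 1 (positions 1st, 4th, 7th, ...), then shift every letter 11 places backward in the alphabet (wrapping around).
Starting from "wshrmwwsdtt": after the first operation, "wrwt"; after the second, "lgli".

lgli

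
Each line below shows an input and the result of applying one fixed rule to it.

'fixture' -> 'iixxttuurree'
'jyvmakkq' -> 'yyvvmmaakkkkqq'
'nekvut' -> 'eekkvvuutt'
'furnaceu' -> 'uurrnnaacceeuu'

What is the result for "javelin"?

Each output is the input with this applied: delete the first character, then double every character.
On "javelin": the first step gives "avelin", and the second then gives "aavveelliinn".

aavveelliinn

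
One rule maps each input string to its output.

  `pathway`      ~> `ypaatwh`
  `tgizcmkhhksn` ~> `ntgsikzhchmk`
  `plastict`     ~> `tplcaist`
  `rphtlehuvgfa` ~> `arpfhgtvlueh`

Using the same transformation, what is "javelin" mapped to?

njaivle

In each case the input is transformed by: swap the first and last characters, then take characters alternately from the front and the back (1st, last, 2nd, 2nd-last, ...).
"javelin" → "navelij" → "njaivle".
(Check on "plastict": → "tlasticp" → "tplcaist" ✓)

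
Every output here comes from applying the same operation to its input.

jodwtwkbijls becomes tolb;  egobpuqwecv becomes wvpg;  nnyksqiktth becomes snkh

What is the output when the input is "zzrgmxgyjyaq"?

zyma

What's happening: keep one character in every 3, starting at position 2 (positions 2nd, 5th, 8th, ...), then sort the characters into reverse alphabetical order.
Working it through for "zzrgmxgyjyaq": intermediate "zmya", final "zyma".
(Check on "egobpuqwecv": → "gpwv" → "wvpg" ✓)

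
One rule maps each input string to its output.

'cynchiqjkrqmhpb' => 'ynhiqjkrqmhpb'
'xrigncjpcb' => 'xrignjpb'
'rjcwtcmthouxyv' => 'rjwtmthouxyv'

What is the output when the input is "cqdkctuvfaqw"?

qdktuvfaqw

Rule — remove every "c".
So "cqdkctuvfaqw" becomes "qdktuvfaqw".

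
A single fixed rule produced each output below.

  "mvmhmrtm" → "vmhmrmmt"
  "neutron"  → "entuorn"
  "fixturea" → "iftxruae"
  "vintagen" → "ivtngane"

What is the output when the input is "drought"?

In each case the input is transformed by: swap each adjacent pair of characters (1↔2, 3↔4, ...).
Applying that to "drought" gives "rduohgt".

rduohgt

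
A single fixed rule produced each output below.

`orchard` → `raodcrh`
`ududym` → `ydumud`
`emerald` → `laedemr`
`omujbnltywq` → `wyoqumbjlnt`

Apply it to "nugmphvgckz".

kcnzgupmvhg

Rule — move the last 3 characters to the front (rotate right by 3), then swap each adjacent pair of characters (1↔2, 3↔4, ...).
"nugmphvgckz" → "ckznugmphvg" → "kcnzgupmvhg".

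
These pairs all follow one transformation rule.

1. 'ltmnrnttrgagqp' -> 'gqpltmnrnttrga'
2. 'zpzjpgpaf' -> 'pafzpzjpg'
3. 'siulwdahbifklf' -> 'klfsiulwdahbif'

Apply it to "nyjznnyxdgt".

Each output is the input with this applied: move the last 3 characters to the front (rotate right by 3).
On "nyjznnyxdgt" that produces "dgtnyjznnyx".

dgtnyjznnyx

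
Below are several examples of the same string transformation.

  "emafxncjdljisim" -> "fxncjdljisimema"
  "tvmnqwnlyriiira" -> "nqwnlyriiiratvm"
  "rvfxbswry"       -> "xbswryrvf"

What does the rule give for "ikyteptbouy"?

teptbouyiky

Rule — move the first 3 characters to the end (rotate left by 3).
On "ikyteptbouy" that produces "teptbouyiky".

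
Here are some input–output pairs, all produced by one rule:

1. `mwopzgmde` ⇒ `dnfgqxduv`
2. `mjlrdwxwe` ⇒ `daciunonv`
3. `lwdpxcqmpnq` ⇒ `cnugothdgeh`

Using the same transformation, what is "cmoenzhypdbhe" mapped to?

tdfveqypgusyv

The pattern: shift every letter 9 places backward in the alphabet (wrapping around).
So "cmoenzhypdbhe" becomes "tdfveqypgusyv".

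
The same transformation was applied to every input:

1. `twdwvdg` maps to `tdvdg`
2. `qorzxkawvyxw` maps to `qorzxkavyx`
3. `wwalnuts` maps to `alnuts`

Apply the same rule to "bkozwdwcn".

bkozdcn

Each output is the input with this applied: remove every "w".
Doing the same to "bkozwdwcn": "bkozdcn".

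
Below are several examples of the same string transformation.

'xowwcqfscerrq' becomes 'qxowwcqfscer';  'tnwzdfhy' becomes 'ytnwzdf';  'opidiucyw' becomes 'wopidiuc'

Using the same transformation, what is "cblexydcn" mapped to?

ncblexyd

The pattern: move the last character to the front, then delete the last character.
Working it through for "cblexydcn": intermediate "ncblexydc", final "ncblexyd".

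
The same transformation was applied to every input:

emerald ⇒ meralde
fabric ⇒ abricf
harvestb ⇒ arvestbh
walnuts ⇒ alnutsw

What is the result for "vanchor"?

anchorv

Each output is the input with this applied: move the first character to the end.
Doing the same to "vanchor": "anchorv".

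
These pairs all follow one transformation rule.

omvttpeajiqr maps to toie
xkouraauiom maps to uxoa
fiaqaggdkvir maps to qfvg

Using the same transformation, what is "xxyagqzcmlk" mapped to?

axlz

Looking at the pairs, the operation is to keep one character in every 3, starting at position 1 (positions 1st, 4th, 7th, ...), then swap each adjacent pair of characters (1↔2, 3↔4, ...).
Working it through for "xxyagqzcmlk": intermediate "xazl", final "axlz".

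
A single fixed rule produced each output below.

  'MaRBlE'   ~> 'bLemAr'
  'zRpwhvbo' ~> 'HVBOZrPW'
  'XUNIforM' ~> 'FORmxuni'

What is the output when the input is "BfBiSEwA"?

seWabFbI

The transformation: flip the case of every letter, then swap the front and back halves of the string.
On "BfBiSEwA" that produces "seWabFbI".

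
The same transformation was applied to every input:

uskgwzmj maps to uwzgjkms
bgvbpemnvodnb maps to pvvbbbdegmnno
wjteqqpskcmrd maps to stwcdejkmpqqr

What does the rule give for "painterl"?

prtaeiln

What's happening: sort the characters into alphabetical order, then move the last 3 characters to the front (rotate right by 3).
On "painterl" that produces "prtaeiln".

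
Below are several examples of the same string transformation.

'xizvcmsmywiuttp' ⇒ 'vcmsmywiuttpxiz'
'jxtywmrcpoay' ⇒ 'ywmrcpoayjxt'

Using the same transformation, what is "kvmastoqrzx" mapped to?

astoqrzxkvm

The transformation: move the first 3 characters to the end (rotate left by 3).
On "kvmastoqrzx" that produces "astoqrzxkvm".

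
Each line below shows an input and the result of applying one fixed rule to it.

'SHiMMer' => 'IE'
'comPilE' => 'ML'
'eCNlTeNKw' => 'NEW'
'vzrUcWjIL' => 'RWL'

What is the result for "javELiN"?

VI

Rule — keep one character in every 3, starting at position 3 (positions 3rd, 6th, 9th, ...), then convert every letter to uppercase.
On "javELiN": the first step gives "vi", and the second then gives "VI".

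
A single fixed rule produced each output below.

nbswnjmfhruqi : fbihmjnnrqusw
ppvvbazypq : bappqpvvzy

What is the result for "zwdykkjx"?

Rule — sort the characters into alphabetical order, then swap each adjacent pair of characters (1↔2, 3↔4, ...).
For "zwdykkjx" the result is "jdkkxwzy".

jdkkxwzy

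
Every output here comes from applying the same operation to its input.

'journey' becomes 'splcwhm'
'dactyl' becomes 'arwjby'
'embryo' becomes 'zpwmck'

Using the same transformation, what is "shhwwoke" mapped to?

Each output is the input with this applied: shift every letter 2 places backward in the alphabet (wrapping around), then move the first 2 characters to the end (rotate left by 2).
"shhwwoke" → "qffuumic" → "fuumicqf".

fuumicqf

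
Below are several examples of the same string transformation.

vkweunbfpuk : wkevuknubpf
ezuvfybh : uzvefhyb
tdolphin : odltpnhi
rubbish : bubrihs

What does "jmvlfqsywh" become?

vmljfhqwsy

The transformation: move the first 2 characters to the end (rotate left by 2), then take characters alternately from the front and the back (1st, last, 2nd, 2nd-last, ...).
For "jmvlfqsywh", step one produces "vlfqsywhjm"; step two turns that into "vmljfhqwsy".
(Check on "vkweunbfpuk": → "weunbfpukvk" → "wkevuknubpf" ✓)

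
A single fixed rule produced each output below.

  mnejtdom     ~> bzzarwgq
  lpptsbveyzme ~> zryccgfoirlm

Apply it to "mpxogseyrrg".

etzckbtfrle

Each output is the input with this applied: move the last 2 characters to the front (rotate right by 2), then shift every letter 13 places forward in the alphabet (wrapping around) — i.e. ROT13.
"mpxogseyrrg" → "rgmpxogseyr" → "etzckbtfrle".
(Check on "lpptsbveyzme": → "melpptsbveyz" → "zryccgfoirlm" ✓)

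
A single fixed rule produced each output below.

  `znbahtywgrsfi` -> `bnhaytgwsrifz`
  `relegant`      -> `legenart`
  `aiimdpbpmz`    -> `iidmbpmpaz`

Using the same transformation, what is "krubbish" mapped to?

What's happening: move the first character to the end, then swap each adjacent pair of characters (1↔2, 3↔4, ...).
On "krubbish": the first step gives "rubbishk", and the second then gives "urbbsikh".

urbbsikh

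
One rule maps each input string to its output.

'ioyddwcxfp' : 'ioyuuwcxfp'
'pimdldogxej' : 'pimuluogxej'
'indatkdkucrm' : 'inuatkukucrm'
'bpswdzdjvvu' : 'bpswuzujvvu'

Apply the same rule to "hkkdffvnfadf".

In each case the input is transformed by: replace every "d" with "u".
On "hkkdffvnfadf" that produces "hkkuffvnfauf".

hkkuffvnfauf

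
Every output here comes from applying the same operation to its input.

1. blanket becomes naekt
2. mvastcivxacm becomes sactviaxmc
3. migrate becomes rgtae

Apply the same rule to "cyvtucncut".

The transformation: delete the first 2 characters, then swap each adjacent pair of characters (1↔2, 3↔4, ...).
Starting from "cyvtucncut": after the first operation, "vtucncut"; after the second, "tvcucntu".

tvcucntu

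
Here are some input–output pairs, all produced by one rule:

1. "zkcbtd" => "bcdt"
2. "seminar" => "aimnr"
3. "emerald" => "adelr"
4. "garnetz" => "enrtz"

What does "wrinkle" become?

eikln

The transformation: delete the first 2 characters, then sort the characters into alphabetical order.
On "wrinkle": the first step gives "inkle", and the second then gives "eikln".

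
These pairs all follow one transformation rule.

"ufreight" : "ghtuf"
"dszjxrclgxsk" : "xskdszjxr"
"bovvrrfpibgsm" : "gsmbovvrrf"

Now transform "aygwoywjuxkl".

xklaygwoy

The pattern: move the last 3 characters to the front (rotate right by 3), then delete the last 3 characters.
Applying both steps to "aygwoywjuxkl": "xklaygwoywju", then "xklaygwoy".
(Check on "dszjxrclgxsk": → "xskdszjxrclg" → "xskdszjxr" ✓)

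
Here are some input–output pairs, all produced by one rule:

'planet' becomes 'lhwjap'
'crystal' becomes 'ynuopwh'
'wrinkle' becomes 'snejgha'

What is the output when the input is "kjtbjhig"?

Looking at the pairs, the operation is to shift every letter 4 places backward in the alphabet (wrapping around).
Applying that to "kjtbjhig" gives "gfpxfdec".

gfpxfdec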